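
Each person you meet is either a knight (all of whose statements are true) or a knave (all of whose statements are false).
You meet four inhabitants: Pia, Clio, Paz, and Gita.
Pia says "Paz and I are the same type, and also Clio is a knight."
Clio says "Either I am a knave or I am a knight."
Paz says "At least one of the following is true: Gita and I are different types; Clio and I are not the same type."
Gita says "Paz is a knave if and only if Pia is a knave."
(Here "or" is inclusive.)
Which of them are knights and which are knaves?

Pia is a knave, Clio is a knight, Paz is a knight, and Gita is a knave.

Since Pia is a knave, "Paz and I are the same type, and also Clio is a knight" needs to be false, which holds.
Clio is a knight; "either I am a knave or I am a knight" is True, as required.
Paz is a knight, so "at least one of the following is true: Gita and I are different types; Clio and I are not the same type" must be True — and it is.
Since Gita is a knave, "Paz is a knave if and only if Pia is a knave" needs to be false, which holds.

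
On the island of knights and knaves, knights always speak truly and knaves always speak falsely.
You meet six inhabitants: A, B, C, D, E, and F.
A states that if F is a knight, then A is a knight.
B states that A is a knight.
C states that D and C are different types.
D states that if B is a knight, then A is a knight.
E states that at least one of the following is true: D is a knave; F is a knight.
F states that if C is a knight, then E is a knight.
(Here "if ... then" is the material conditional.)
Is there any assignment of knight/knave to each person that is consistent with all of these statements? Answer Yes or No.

Checking all 64 assignments, each has at least one speaker whose statement's truth value contradicts their type.

No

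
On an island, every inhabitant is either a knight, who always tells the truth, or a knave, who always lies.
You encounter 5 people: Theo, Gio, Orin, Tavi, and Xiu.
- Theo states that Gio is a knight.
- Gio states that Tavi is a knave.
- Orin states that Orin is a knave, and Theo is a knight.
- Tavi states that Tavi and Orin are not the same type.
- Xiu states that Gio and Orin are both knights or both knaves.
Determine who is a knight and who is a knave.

Theo is a knave, so "Gio is a knight" must be false — and it is.
Gio is a knave, and the claim "Tavi is a knave" is indeed false.
Orin is a knave; "Orin is a knave, and Theo is a knight" is false, as required.
Tavi is a knight, so "Tavi and Orin are not the same type" must be true — and it is.
Since Xiu is a knight, "Gio and Orin are both knights or both knaves" needs to be true, which holds.

Theo is a knave, Gio is a knave, Orin is a knave, Tavi is a knight, and Xiu is a knight.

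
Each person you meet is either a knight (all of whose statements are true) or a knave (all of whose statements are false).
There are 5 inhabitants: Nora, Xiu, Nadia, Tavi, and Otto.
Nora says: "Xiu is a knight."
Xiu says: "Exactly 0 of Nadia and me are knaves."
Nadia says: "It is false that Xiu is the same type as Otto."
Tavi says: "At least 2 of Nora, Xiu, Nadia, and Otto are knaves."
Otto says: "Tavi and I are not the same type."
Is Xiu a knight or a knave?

Consistent assignments: {Nora=knight, Xiu=knight, Nadia=knight, Tavi=knave, Otto=knave}
In every consistent assignment, Xiu is a knight.

Xiu is a knight.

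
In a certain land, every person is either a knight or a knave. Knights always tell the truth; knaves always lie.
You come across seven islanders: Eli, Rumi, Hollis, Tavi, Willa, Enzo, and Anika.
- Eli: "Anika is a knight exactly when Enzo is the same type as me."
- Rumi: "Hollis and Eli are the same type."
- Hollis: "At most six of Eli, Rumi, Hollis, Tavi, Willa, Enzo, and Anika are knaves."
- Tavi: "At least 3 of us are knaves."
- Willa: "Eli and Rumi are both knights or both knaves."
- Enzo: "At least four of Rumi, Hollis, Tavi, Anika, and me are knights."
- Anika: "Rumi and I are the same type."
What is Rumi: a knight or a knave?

Rumi is a knight.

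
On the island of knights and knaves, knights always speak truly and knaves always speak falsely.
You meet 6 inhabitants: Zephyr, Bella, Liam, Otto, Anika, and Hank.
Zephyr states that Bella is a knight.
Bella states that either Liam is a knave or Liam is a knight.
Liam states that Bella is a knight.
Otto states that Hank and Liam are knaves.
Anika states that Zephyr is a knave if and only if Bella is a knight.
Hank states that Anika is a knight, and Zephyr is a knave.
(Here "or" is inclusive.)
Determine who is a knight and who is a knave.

Zephyr is a knight, Bella is a knight, Liam is a knight, Otto is a knave, Anika is a knave, and Hank is a knave.

As a knight, Zephyr's statement "Bella is a knight" should be true; it is.
Bella is a knight, and the claim "either Liam is a knave or Liam is a knight" is indeed true.
Since Liam is a knight, "Bella is a knight" needs to be true, which holds.
Otto is a knave, and the claim "Hank and Liam are knaves" is indeed false.
As a knave, Anika's statement "Zephyr is a knave if and only if Bella is a knight" should be false; it is.
As a knave, Hank's statement "Anika is a knight, and Zephyr is a knave" should be false; it is.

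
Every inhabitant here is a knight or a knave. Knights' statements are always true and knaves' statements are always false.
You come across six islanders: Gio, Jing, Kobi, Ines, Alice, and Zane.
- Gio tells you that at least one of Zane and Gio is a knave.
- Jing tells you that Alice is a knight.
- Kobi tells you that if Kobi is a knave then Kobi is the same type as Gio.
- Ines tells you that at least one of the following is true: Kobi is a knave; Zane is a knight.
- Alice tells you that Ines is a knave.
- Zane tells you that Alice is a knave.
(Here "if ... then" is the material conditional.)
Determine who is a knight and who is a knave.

Gio is a knight, Jing is a knight, Kobi is a knight, Ines is a knave, Alice is a knight, and Zane is a knave.

Gio is a knight, and the claim "at least one of Zane and Gio is a knave" is indeed true.
Jing is a knight; "Alice is a knight" is true, as required.
Kobi is a knight, and the claim "if Kobi is a knave then Kobi is the same type as Gio" is indeed true.
Ines is a knave; "at least one of the following is true: Kobi is a knave; Zane is a knight" is false, as required.
Alice is a knight, and the claim "Ines is a knave" is indeed true.
Since Zane is a knave, "Alice is a knave" needs to be false, which holds.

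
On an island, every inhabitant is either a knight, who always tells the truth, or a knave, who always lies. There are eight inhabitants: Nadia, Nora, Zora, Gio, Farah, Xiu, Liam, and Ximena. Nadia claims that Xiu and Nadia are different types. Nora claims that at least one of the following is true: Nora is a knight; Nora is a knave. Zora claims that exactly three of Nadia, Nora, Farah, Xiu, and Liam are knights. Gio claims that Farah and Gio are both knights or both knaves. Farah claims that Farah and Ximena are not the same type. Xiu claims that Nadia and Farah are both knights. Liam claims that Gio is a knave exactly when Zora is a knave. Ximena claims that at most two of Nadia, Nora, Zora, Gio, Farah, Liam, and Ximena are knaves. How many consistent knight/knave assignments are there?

Consistent assignments:
  Nadia=knave, Nora=knight, Zora=knave, Gio=knight, Farah=knight, Xiu=knave, Liam=knave, Ximena=knave

1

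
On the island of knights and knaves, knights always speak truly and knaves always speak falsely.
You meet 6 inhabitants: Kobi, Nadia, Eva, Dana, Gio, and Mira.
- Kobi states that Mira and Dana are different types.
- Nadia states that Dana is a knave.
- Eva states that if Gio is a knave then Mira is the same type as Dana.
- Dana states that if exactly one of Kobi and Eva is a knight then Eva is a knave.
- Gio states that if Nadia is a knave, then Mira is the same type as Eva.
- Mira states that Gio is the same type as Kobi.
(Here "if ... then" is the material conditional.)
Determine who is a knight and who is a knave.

Knights: Nadia, Eva, and Gio. Knaves: Kobi, Dana, and Mira.

Kobi (knave): "Mira and Dana are different types" — False. ✓
Nadia is a knight, and the claim "Dana is a knave" is indeed true.
Since Eva is a knight, "if Gio is a knave then Mira is the same type as Dana" needs to be true, which holds.
Dana is a knave; "if exactly one of Kobi and Eva is a knight then Eva is a knave" is False, as required.
Gio (knight): "if Nadia is a knave, then Mira is the same type as Eva" — true. ✓
Mira is a knave, so "Gio is the same type as Kobi" must be False — and it is.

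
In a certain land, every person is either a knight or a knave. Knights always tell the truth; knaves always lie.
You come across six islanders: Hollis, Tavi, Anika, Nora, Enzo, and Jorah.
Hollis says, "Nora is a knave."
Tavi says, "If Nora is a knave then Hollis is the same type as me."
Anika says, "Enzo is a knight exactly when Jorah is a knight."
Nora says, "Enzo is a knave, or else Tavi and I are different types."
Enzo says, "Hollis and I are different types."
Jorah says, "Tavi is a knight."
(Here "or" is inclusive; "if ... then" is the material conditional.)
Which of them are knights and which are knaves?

Since Hollis is a knave, "Nora is a knave" needs to be False, which holds.
Tavi is a knight, and the claim "if Nora is a knave then Hollis is the same type as me" is indeed true.
Since Anika is a knave, "Enzo is a knight exactly when Jorah is a knight" needs to be False, which holds.
Nora (knight): "Enzo is a knave, or else Tavi and I are different types" — true. ✓
Enzo is a knave, and the claim "Hollis and I are different types" is indeed False.
Jorah (knight): "Tavi is a knight" — true. ✓

Hollis is a knave, Tavi is a knight, Anika is a knave, Nora is a knight, Enzo is a knave, and Jorah is a knight.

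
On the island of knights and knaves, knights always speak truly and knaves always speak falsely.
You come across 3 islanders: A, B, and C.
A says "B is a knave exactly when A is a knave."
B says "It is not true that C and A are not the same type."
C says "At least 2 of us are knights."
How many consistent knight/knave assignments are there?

2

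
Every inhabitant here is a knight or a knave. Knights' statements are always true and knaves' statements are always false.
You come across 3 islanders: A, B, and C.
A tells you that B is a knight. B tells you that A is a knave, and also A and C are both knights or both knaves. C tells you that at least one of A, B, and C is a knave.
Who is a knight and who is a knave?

Suppose A is a knight. Then A's statement "B is a knight" would have to be true. Checking the 4 ways to assign the others, none is consistent with every speaker.
(For instance, with B=knave, C=knight, A's claim "B is a knight" comes out false where it would need to be true.)
So A must be a knave, making "B is a knight" false. Taking A=knave, B=knave, C=knight, each remaining statement checks out:
  B (knave): "A is a knave, and also A and C are both knights or both knaves" — false. ✓
  C (knight): "at least one of A, B, and C is a knave" — true. ✓
This is the unique consistent assignment.

A is a knave, B is a knave, and C is a knight.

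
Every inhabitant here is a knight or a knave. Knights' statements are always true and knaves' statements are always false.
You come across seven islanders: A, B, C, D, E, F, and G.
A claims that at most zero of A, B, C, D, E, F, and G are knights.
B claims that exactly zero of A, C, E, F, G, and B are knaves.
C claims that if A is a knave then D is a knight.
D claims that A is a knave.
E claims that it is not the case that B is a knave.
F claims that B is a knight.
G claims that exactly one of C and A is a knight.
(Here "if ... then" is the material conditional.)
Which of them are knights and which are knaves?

A is a knave, B is a knave, C is a knight, D is a knight, E is a knave, F is a knave, and G is a knight.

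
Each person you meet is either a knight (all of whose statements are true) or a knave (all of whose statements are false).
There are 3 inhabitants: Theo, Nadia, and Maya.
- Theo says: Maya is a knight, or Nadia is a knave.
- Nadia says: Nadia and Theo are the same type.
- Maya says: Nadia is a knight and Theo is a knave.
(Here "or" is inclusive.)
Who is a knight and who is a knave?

Suppose Theo is a knave. Then Theo's statement "Maya is a knight, or Nadia is a knave" would have to be false. Checking the 4 ways to assign the others, none is consistent with every speaker.
(For instance, with Nadia=knave, Maya=knave, Theo's claim "Maya is a knight, or Nadia is a knave" comes out true where it would need to be false.)
So Theo must be a knight, making "Maya is a knight, or Nadia is a knave" true. Taking Theo=knight, Nadia=knave, Maya=knave, each remaining statement checks out:
  Nadia (knave): "Nadia and Theo are the same type" — false. ✓
  Maya (knave): "Nadia is a knight and Theo is a knave" — false. ✓
This is the unique consistent assignment.

Knights: Theo. Knaves: Nadia and Maya.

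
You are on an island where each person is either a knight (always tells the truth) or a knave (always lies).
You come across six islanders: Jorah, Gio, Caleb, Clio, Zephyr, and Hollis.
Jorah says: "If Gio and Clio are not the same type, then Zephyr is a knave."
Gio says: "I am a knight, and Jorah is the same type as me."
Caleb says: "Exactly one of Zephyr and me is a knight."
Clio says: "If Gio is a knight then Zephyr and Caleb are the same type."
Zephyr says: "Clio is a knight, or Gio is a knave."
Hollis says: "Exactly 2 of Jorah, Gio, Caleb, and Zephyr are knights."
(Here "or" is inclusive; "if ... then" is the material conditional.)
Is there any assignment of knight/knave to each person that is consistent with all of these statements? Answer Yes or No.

Yes

One consistent assignment: Jorah=knight, Gio=knight, Caleb=knight, Clio=knave, Zephyr=knave, Hollis=knave.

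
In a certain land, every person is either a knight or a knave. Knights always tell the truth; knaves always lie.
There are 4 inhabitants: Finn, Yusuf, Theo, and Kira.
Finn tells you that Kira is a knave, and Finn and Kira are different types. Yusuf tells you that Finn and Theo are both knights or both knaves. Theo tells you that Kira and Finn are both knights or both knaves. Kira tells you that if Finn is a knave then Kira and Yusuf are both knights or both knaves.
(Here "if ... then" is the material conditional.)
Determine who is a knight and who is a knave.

As a knave, Finn's statement "Kira is a knave, and Finn and Kira are different types" should be false; it is.
Yusuf is a knight, and the claim "Finn and Theo are both knights or both knaves" is indeed True.
Theo is a knave, so "Kira and Finn are both knights or both knaves" must be false — and it is.
Since Kira is a knight, "if Finn is a knave then Kira and Yusuf are both knights or both knaves" needs to be True, which holds.

Knights: Yusuf and Kira. Knaves: Finn and Theo.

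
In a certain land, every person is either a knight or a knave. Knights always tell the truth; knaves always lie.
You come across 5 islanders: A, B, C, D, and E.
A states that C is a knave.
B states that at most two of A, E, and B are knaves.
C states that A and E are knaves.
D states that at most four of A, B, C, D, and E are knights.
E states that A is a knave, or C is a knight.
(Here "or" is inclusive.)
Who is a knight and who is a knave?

A is a knight, B is a knight, C is a knave, D is a knight, and E is a knave.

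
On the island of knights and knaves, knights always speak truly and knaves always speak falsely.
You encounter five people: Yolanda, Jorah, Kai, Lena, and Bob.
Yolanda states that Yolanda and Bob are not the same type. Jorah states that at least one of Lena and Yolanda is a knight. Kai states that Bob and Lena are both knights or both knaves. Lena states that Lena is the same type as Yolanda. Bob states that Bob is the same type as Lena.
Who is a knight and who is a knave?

Suppose Yolanda is a knave. Then Yolanda's statement "Yolanda and Bob are not the same type" would have to be false. Checking the 16 ways to assign the others, none is consistent with every speaker.
(For instance, with Jorah=knight, Kai=knave, Lena=knight, Bob=knave, Lena's claim "Lena is the same type as Yolanda" comes out false where it would need to be true.)
So Yolanda must be a knight, making "Yolanda and Bob are not the same type" true. Taking Yolanda=knight, Jorah=knight, Kai=knave, Lena=knight, Bob=knave, each remaining statement checks out:
  Jorah (knight): "at least one of Lena and Yolanda is a knight" — true. ✓
  Kai (knave): "Bob and Lena are both knights or both knaves" — false. ✓
  Lena (knight): "Lena is the same type as Yolanda" — true. ✓
  Bob (knave): "Bob is the same type as Lena" — false. ✓
This is the unique consistent assignment.

Knights: Yolanda, Jorah, and Lena. Knaves: Kai and Bob.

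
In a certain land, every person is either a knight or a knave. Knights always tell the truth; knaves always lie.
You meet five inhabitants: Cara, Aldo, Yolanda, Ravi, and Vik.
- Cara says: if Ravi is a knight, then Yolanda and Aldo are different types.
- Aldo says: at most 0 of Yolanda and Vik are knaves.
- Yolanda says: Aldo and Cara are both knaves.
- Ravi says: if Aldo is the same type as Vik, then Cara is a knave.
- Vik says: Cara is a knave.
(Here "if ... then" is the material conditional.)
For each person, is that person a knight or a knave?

Cara (knight): "if Ravi is a knight, then Yolanda and Aldo are different types" — true. ✓
As a knave, Aldo's statement "at most 0 of Yolanda and Vik are knaves" should be False; it is.
Yolanda (knave): "Aldo and Cara are both knaves" — False. ✓
Ravi is a knave, and the claim "if Aldo is the same type as Vik, then Cara is a knave" is indeed False.
Vik is a knave, and the claim "Cara is a knave" is indeed False.

Cara is a knight, Aldo is a knave, Yolanda is a knave, Ravi is a knave, and Vik is a knave.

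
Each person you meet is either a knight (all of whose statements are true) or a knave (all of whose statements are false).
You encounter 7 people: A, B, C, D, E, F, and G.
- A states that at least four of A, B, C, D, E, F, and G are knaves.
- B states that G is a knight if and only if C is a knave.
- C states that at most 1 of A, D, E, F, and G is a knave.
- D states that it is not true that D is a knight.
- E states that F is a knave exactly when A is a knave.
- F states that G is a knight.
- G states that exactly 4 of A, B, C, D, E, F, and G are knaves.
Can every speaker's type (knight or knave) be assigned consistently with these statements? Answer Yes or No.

No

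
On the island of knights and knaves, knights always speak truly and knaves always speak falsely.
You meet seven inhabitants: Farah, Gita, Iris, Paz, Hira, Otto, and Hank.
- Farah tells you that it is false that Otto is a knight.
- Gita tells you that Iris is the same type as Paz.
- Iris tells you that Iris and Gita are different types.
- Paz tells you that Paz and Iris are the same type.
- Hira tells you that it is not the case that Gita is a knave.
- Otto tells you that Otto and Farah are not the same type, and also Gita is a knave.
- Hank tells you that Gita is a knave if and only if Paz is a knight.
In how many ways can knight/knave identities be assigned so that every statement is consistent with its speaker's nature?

Consistent assignments:
  Farah=knave, Gita=knave, Iris=knight, Paz=knave, Hira=knave, Otto=knight, Hank=knave

1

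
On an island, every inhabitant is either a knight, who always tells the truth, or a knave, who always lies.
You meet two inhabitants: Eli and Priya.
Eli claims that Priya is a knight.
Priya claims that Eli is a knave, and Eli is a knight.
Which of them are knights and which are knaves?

Eli is a knave and Priya is a knave.

Suppose Eli is a knight. Then Eli's statement "Priya is a knight" would have to be true. Checking the 2 ways to assign the others, none is consistent with every speaker.
(For instance, with Priya=knave, Eli's claim "Priya is a knight" comes out false where it would need to be true.)
So Eli must be a knave, making "Priya is a knight" false. Taking Eli=knave, Priya=knave, each remaining statement checks out:
  Priya (knave): "Eli is a knave, and Eli is a knight" — false. ✓
This is the unique consistent assignment.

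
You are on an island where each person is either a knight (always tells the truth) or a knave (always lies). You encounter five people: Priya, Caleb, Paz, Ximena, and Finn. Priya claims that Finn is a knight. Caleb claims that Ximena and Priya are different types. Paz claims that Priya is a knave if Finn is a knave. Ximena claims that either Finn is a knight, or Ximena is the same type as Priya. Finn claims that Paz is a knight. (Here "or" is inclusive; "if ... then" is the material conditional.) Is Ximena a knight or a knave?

Ximena is a knight.

Consistent assignments: {Priya=knight, Caleb=knave, Paz=knight, Ximena=knight, Finn=knight}
In every consistent assignment, Ximena is a knight.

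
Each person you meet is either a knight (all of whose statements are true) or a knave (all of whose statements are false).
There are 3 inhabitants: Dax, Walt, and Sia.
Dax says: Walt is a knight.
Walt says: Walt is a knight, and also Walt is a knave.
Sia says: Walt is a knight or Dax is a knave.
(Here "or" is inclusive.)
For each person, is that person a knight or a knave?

Suppose Dax is a knight. Then Dax's statement "Walt is a knight" would have to be true. Checking the 4 ways to assign the others, none is consistent with every speaker.
(For instance, with Walt=knave, Sia=knight, Dax's claim "Walt is a knight" comes out false where it would need to be true.)
So Dax must be a knave, making "Walt is a knight" false. Taking Dax=knave, Walt=knave, Sia=knight, each remaining statement checks out:
  Walt (knave): "Walt is a knight, and also Walt is a knave" — false. ✓
  Sia (knight): "Walt is a knight or Dax is a knave" — true. ✓
This is the unique consistent assignment.

Dax is a knave, Walt is a knave, and Sia is a knight.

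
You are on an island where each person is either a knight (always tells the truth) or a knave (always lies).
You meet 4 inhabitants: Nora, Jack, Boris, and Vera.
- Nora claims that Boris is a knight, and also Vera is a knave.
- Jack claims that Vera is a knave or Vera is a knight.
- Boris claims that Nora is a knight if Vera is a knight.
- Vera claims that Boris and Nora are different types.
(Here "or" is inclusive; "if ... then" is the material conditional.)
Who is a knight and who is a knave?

Nora is a knight, Jack is a knight, Boris is a knight, and Vera is a knave.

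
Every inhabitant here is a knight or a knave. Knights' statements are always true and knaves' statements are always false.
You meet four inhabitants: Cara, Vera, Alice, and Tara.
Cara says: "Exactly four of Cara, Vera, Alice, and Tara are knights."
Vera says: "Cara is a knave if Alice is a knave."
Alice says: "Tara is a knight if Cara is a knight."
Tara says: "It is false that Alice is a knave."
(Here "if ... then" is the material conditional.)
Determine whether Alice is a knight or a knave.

Alice is a knight.

Consistent assignments: {Cara=knight, Vera=knight, Alice=knight, Tara=knight}; {Cara=knave, Vera=knight, Alice=knight, Tara=knight}
In every consistent assignment, Alice is a knight.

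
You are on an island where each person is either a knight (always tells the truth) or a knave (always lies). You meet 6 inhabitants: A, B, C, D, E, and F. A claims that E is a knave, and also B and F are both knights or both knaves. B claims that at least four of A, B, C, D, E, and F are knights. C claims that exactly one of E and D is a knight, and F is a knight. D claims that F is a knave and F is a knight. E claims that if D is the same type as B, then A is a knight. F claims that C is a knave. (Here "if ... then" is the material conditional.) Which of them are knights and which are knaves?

A is a knave, B is a knave, C is a knave, D is a knave, E is a knave, and F is a knight.

A is a knave, so "E is a knave, and also B and F are both knights or both knaves" must be False — and it is.
B is a knave, and the claim "at least four of A, B, C, D, E, and F are knights" is indeed False.
C is a knave, and the claim "exactly one of E and D is a knight, and F is a knight" is indeed False.
Since D is a knave, "F is a knave and F is a knight" needs to be False, which holds.
As a knave, E's statement "if D is the same type as B, then A is a knight" should be False; it is.
F is a knight, so "C is a knave" must be true — and it is.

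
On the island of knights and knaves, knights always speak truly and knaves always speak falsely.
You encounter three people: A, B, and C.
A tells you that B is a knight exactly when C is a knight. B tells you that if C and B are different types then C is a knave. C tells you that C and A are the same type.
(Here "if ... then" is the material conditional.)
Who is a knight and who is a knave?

A is a knight, and the claim "B is a knight exactly when C is a knight" is indeed true.
B is a knight, and the claim "if C and B are different types then C is a knave" is indeed true.
C is a knight; "C and A are the same type" is true, as required.

Knights: A, B, and C. Knaves: none.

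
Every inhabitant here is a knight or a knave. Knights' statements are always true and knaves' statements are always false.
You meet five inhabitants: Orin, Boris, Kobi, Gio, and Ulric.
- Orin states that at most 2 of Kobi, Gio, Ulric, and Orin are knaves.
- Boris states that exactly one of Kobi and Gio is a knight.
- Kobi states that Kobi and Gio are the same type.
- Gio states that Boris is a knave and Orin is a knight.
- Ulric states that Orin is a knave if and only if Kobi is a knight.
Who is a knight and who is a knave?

Knights: Orin, Kobi, and Gio. Knaves: Boris and Ulric.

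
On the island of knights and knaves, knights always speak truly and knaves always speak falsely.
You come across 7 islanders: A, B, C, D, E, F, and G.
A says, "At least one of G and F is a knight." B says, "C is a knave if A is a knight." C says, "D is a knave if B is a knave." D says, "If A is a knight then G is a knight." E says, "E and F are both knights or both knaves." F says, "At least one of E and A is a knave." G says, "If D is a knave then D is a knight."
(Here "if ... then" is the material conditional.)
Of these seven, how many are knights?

The unique consistent assignment is A=knight, B=knave, C=knight, D=knave, E=knave, F=knight, G=knave.
That has 3 knights.

3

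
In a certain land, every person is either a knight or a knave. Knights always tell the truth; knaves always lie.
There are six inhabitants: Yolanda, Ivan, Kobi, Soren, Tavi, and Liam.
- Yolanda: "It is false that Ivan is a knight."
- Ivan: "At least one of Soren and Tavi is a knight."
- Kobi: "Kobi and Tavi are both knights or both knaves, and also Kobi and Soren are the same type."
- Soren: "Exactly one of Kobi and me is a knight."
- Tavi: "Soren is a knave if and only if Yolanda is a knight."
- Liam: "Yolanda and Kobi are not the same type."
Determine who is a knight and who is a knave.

Yolanda is a knave, Ivan is a knight, Kobi is a knave, Soren is a knight, Tavi is a knight, and Liam is a knave.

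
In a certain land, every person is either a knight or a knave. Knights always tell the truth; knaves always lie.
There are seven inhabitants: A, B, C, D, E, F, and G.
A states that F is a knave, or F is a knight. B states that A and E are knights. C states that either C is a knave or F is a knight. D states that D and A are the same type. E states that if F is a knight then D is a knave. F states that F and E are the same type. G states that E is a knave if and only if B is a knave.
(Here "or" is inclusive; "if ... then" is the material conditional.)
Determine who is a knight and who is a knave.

A is a knight, B is a knight, C is a knight, D is a knave, E is a knight, F is a knight, and G is a knight.

A is a knight, and the claim "F is a knave, or F is a knight" is indeed True.
B is a knight, and the claim "A and E are knights" is indeed True.
C is a knight, so "either C is a knave or F is a knight" must be True — and it is.
D is a knave, and the claim "D and A are the same type" is indeed False.
E is a knight; "if F is a knight then D is a knave" is True, as required.
F is a knight, and the claim "F and E are the same type" is indeed True.
G (knight): "E is a knave if and only if B is a knave" — True. ✓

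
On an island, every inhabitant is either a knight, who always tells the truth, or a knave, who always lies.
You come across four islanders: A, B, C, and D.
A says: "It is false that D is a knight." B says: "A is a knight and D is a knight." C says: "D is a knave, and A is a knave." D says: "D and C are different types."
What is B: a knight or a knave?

Consistent assignments: {A=knight, B=knave, C=knave, D=knave}; {A=knave, B=knave, C=knave, D=knight}
In every consistent assignment, B is a knave.

B is a knave.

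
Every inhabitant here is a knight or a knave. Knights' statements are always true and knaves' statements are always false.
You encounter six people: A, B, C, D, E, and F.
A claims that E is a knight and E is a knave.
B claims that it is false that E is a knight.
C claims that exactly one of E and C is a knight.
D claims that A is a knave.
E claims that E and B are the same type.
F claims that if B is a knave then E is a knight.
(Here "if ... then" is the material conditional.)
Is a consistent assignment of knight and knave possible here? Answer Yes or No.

Yes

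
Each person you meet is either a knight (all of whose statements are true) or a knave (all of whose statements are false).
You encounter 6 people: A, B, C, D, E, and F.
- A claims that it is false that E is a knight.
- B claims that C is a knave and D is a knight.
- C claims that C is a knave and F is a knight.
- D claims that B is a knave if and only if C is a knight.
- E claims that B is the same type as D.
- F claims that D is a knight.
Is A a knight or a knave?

Consistent assignments: {A=knave, B=knave, C=knave, D=knave, E=knight, F=knave}
In every consistent assignment, A is a knave.

A is a knave.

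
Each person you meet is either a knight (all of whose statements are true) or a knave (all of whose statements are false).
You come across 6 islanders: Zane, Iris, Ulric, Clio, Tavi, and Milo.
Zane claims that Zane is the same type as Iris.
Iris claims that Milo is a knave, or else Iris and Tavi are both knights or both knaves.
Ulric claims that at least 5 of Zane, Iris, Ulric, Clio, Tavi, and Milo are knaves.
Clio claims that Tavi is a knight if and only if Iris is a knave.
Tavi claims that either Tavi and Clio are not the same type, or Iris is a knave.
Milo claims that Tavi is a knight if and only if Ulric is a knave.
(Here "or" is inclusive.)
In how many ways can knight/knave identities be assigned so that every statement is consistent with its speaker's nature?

Consistent assignments:
  Zane=knight, Iris=knight, Ulric=knave, Clio=knave, Tavi=knight, Milo=knight
  Zane=knave, Iris=knight, Ulric=knave, Clio=knave, Tavi=knight, Milo=knight

2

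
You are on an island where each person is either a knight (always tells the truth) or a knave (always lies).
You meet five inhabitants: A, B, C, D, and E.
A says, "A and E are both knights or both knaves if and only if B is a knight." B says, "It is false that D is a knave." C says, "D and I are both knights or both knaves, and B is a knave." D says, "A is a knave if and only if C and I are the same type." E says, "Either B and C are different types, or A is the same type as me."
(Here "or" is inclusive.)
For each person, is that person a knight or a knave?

A is a knight; "A and E are both knights or both knaves if and only if B is a knight" is True, as required.
B is a knight, so "it is false that D is a knave" must be True — and it is.
C is a knave, and the claim "D and I are both knights or both knaves, and B is a knave" is indeed false.
D is a knight, so "A is a knave if and only if C and I are the same type" must be True — and it is.
E is a knight, and the claim "either B and C are different types, or A is the same type as me" is indeed True.

Knights: A, B, D, and E. Knaves: C.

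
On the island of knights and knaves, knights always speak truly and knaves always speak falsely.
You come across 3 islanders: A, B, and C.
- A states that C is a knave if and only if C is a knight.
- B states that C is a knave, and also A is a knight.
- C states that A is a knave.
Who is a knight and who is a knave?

A is a knave; "C is a knave if and only if C is a knight" is false, as required.
Since B is a knave, "C is a knave, and also A is a knight" needs to be false, which holds.
As a knight, C's statement "A is a knave" should be true; it is.

A is a knave, B is a knave, and C is a knight.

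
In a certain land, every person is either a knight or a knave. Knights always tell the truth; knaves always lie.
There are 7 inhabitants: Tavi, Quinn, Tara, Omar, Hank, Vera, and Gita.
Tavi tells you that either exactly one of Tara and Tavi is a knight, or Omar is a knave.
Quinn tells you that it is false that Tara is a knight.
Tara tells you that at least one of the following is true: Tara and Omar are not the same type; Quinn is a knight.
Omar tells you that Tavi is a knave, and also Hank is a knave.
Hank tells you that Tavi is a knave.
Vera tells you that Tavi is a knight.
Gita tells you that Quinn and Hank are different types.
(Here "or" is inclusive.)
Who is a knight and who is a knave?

Tavi is a knight, and the claim "either exactly one of Tara and Tavi is a knight, or Omar is a knave" is indeed True.
Quinn is a knave; "it is false that Tara is a knight" is False, as required.
Tara is a knight, so "at least one of the following is true: Tara and Omar are not the same type; Quinn is a knight" must be True — and it is.
Omar (knave): "Tavi is a knave, and also Hank is a knave" — False. ✓
Hank (knave): "Tavi is a knave" — False. ✓
Vera is a knight, and the claim "Tavi is a knight" is indeed True.
As a knave, Gita's statement "Quinn and Hank are different types" should be False; it is.

Tavi is a knight, Quinn is a knave, Tara is a knight, Omar is a knave, Hank is a knave, Vera is a knight, and Gita is a knave.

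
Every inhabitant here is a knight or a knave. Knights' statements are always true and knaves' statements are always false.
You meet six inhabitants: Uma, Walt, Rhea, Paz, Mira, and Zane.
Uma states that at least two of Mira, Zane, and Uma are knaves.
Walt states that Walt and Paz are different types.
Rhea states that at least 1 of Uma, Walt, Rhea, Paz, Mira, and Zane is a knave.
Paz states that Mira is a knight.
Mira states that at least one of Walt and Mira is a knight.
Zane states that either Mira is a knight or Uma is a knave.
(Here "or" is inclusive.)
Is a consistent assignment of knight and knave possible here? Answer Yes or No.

Yes

One consistent assignment: Uma=knight, Walt=knave, Rhea=knight, Paz=knave, Mira=knave, Zane=knave.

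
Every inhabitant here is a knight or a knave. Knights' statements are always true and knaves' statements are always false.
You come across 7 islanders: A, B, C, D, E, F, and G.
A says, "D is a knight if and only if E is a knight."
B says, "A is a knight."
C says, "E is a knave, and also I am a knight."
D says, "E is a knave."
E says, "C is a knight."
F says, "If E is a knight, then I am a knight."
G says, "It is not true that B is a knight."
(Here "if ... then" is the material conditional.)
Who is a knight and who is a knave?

As a knave, A's statement "D is a knight if and only if E is a knight" should be False; it is.
B (knave): "A is a knight" — False. ✓
C is a knave, so "E is a knave, and also I am a knight" must be False — and it is.
D is a knight, and the claim "E is a knave" is indeed true.
Since E is a knave, "C is a knight" needs to be False, which holds.
F (knight): "if E is a knight, then I am a knight" — true. ✓
G (knight): "it is not true that B is a knight" — true. ✓

Knights: D, F, and G. Knaves: A, B, C, and E.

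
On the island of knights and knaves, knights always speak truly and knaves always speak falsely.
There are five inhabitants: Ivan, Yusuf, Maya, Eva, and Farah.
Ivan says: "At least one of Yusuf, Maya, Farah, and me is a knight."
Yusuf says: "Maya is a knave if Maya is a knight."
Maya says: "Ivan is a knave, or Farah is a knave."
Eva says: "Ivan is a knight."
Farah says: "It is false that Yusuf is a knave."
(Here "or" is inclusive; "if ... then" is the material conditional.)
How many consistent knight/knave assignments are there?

2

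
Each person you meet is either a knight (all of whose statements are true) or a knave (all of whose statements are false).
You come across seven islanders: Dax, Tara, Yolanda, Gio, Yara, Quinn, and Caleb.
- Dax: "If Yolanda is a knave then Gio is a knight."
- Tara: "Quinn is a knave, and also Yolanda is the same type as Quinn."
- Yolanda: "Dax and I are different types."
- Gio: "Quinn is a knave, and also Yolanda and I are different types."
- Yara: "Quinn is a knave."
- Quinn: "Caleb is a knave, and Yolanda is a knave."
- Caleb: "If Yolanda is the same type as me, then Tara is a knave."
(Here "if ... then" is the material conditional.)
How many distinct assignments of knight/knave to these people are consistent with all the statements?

1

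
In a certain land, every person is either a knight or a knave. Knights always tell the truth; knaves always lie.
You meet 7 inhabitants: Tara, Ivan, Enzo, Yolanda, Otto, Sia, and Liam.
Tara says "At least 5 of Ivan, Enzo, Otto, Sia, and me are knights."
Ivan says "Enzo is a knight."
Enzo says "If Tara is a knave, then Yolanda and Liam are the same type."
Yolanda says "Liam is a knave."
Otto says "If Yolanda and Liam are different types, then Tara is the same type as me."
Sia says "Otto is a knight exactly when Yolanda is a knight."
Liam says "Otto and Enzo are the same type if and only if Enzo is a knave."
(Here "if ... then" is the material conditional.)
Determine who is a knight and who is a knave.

Tara is a knight; "at least 5 of Ivan, Enzo, Otto, Sia, and me are knights" is True, as required.
Since Ivan is a knight, "Enzo is a knight" needs to be True, which holds.
As a knight, Enzo's statement "if Tara is a knave, then Yolanda and Liam are the same type" should be True; it is.
Yolanda (knight): "Liam is a knave" — True. ✓
Otto is a knight; "if Yolanda and Liam are different types, then Tara is the same type as me" is True, as required.
Sia (knight): "Otto is a knight exactly when Yolanda is a knight" — True. ✓
Liam is a knave; "Otto and Enzo are the same type if and only if Enzo is a knave" is False, as required.

Tara is a knight, Ivan is a knight, Enzo is a knight, Yolanda is a knight, Otto is a knight, Sia is a knight, and Liam is a knave.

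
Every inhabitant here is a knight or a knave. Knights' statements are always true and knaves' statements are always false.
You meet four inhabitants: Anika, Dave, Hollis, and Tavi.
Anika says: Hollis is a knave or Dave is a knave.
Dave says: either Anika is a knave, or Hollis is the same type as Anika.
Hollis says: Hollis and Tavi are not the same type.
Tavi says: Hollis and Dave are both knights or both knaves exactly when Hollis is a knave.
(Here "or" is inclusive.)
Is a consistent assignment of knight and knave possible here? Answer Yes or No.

Yes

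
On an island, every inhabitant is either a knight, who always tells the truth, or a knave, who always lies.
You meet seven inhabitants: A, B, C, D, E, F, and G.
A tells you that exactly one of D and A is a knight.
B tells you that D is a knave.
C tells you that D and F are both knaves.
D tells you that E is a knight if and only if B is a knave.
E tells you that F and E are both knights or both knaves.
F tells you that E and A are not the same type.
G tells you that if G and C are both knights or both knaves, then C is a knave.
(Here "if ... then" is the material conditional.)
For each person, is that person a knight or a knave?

Knights: B, E, F, and G. Knaves: A, C, and D.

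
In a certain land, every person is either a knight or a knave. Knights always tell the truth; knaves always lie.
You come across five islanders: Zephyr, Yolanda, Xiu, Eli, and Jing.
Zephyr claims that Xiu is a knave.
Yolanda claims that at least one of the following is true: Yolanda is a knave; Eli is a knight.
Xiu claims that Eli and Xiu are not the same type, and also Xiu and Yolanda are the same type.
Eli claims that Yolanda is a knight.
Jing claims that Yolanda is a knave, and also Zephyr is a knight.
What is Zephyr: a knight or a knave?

Consistent assignments: {Zephyr=knight, Yolanda=knight, Xiu=knave, Eli=knight, Jing=knave}
In every consistent assignment, Zephyr is a knight.

Zephyr is a knight.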